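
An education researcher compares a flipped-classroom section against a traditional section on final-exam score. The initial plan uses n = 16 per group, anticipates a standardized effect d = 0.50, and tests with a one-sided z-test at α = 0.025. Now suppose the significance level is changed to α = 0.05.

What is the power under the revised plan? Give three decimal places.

δ = d·√(n/2) = 0.50 × √(16/2) = 1.4142 (unchanged). New critical value: z_{0.05} = 1.645.
Revised power = P(Z > 1.645 − δ) = Φ(-0.231) = 0.4088.

Power ≈ 0.409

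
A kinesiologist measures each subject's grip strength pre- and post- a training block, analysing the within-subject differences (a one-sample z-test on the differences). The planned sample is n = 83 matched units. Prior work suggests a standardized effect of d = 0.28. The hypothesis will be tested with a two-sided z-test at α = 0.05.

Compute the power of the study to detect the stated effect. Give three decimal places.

Power ≈ 0.723

Noncentrality parameter: δ = d·√n = 0.28 × √83 = 2.5509
Two-sided α = 0.05 → critical value z_{0.025} = 1.960.
Power = Φ(δ − 1.960) + Φ(−δ − 1.960) = Φ(0.591) + Φ(-4.511) = 0.7227 + 0.0000 = 0.7227.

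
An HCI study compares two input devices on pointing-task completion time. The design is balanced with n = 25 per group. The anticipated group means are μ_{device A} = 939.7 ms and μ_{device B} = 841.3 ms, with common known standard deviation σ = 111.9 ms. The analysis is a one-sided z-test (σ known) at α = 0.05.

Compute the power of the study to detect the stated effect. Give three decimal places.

Standardized effect: d = |μ_{device A} − μ_{device B}| / σ = |939.7 − 841.3| / 111.9 = 0.8794
Noncentrality parameter: δ = d·√(n/2) = 0.8794 × √(25/2) = 3.1090
Critical value for a one-sided test at α = 0.05: z_α = 1.645.
Power = Φ(δ − 1.645) = Φ(1.464) = 0.9284.

Power ≈ 0.928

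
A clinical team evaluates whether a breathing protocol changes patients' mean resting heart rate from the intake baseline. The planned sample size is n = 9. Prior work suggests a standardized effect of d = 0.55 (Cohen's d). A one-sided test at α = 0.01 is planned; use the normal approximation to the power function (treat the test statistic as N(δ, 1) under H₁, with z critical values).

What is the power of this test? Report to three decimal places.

Noncentrality parameter: δ = d·√n = 0.55 × √9 = 1.6500
Critical value for a one-sided test at α = 0.01: z_α = 2.326.
Power = Φ(δ − 2.326) = Φ(-0.676) = 0.2494.

Power ≈ 0.249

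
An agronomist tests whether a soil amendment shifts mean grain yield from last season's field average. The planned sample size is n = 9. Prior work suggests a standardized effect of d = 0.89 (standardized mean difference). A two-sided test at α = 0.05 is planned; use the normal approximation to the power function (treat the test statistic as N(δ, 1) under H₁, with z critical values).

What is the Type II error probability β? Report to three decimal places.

β ≈ 0.239

Noncentrality parameter: λ = d·√n = 0.89 × √9 = 2.6700
Two-sided α = 0.05 → critical value z_{0.025} = 1.960.
Power = Φ(λ − 1.960) + Φ(−λ − 1.960) = Φ(0.710) + Φ(-4.630) = 0.7612 + 0.0000 = 0.7612.
Type II error: β = 1 − power = 1 − 0.7612 = 0.2388.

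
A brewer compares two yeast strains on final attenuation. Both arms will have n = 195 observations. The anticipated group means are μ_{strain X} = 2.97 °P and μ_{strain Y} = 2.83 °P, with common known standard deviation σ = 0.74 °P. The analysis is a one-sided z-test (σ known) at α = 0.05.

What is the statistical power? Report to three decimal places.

Standardized effect: d = |μ_{strain X} − μ_{strain Y}| / σ = |2.97 − 2.83| / 0.74 = 0.1892
Noncentrality parameter: λ = d·√(n/2) = 0.1892 × √(195/2) = 1.8681
Critical value for a one-sided test at α = 0.05: z_α = 1.645.
Power = Φ(λ − 1.645) = Φ(0.223) = 0.5883.

Power ≈ 0.588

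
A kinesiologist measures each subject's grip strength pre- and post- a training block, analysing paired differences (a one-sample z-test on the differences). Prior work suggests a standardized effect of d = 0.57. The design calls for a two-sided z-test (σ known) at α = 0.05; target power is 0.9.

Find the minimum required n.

For power 0.9 need Φ(δ − z_{0.025}) = 0.9, so δ = z_{0.025} + z_{0.10} = 1.960 + 1.282 = 3.242.
(The Φ(−δ − z_{α/2}) term is vanishingly small for δ > 0 and is dropped in the standard sample-size formula.)
δ = d·√n ⇒ n = (δ/d)² = (3.242 / 0.57)² = 32.34.
Round up to the next whole unit.

n = 33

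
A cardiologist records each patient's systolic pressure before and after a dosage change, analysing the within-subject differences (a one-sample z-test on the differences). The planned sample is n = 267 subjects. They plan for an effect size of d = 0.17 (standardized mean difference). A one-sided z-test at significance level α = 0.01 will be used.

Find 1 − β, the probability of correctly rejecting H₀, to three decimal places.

Noncentrality parameter: δ = d·√n = 0.17 × √267 = 2.7778
Critical value for a one-sided test at α = 0.01: z_α = 2.326.
Power = P(Z > 2.326 − δ) = Φ(0.451) = 0.6742.

Power ≈ 0.674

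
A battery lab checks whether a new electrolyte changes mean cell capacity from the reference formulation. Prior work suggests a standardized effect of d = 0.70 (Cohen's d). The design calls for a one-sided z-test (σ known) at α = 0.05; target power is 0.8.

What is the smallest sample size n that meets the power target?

n = 13

For power 0.8 need Φ(δ − z_{0.05}) = 0.8, so δ = z_{0.05} + z_{0.20} = 1.645 + 0.842 = 2.486.
δ = d·√n ⇒ n = (δ/d)² = (2.486 / 0.70)² = 12.62.
Rounding up, n = 13.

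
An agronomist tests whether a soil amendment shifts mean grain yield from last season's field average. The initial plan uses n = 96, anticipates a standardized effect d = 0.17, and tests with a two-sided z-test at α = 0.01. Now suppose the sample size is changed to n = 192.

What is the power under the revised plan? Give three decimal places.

Power ≈ 0.413

With n = 192: δ = d·√n = 0.17 × √192 = 2.3556. Critical value z_{0.005} = 2.576.
Revised power = Φ(δ − 2.576) + Φ(−δ − 2.576) = Φ(-0.220) + Φ(-4.931) = 0.4128 + 0.0000 = 0.4128.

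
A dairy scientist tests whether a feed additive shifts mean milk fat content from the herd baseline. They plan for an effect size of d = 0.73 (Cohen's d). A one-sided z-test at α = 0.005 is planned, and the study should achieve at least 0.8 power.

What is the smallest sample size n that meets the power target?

n = 22

Set Φ(δ − 2.576) = 0.8; then δ − 2.576 = Φ⁻¹(0.8) = 0.842, giving δ = 3.417.
δ = d·√n ⇒ n = (δ/d)² = (3.417 / 0.73)² = 21.92.
Round up to the next whole unit.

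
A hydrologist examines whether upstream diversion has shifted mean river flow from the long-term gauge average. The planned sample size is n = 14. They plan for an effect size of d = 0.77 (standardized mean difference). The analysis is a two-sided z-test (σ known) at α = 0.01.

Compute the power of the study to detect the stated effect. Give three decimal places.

Noncentrality parameter: δ = d·√n = 0.77 × √14 = 2.8811
Two-sided α = 0.01 → critical value z_{0.005} = 2.576.
Power = Φ(δ − 2.576) + Φ(−δ − 2.576) = Φ(0.305) + Φ(-5.457) = 0.6199 + 0.0000 = 0.6199.

Power ≈ 0.620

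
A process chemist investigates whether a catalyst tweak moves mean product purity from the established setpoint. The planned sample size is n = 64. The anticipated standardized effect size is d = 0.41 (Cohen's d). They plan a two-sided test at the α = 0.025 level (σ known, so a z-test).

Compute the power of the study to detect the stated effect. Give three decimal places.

Noncentrality parameter: δ = d·√n = 0.41 × √64 = 3.2800
Two-sided α = 0.025 → critical value z_{0.0125} = 2.241.
Power = Φ(δ − 2.241) + Φ(−δ − 2.241) = Φ(1.039) + Φ(-5.521) = 0.8505 + 0.0000 = 0.8505.

Power ≈ 0.851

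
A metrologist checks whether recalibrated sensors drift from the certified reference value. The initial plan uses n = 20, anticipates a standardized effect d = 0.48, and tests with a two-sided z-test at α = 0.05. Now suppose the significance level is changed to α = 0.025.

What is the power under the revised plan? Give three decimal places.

Power ≈ 0.462

δ = d·√n = 0.48 × √20 = 2.1466 (unchanged). New critical value: z_{0.0125} = 2.241.
Revised power = Φ(δ − 2.241) + Φ(−δ − 2.241) = Φ(-0.095) + Φ(-4.388) = 0.4622 + 0.0000 = 0.4623.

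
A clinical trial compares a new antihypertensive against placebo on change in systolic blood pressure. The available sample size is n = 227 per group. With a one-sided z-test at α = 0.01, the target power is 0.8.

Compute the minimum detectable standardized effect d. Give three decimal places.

Need Φ(δ − 2.326) = 0.8, so δ = 2.326 + 0.842 = 3.168.
δ = d·√(n/2) ⇒ d = δ/√(n/2) = 3.168/√(227/2) = 0.2974.

d ≈ 0.297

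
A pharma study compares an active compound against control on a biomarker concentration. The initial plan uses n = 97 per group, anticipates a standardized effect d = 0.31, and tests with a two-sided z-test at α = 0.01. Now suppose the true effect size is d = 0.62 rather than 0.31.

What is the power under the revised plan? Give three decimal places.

With d = 0.62: δ = d·√(n/2) = 0.62 × √(97/2) = 4.3178. Critical value z_{0.005} = 2.576.
Revised power = Φ(δ − 2.576) + Φ(−δ − 2.576) = Φ(1.742) + Φ(-6.894) = 0.9592 + 0.0000 = 0.9592.

Power ≈ 0.959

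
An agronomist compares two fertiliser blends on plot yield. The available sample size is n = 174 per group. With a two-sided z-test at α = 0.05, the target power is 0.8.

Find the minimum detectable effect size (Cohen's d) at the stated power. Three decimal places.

d ≈ 0.300

Required noncentrality: δ = z_{0.025} + z_{0.20} = 1.960 + 0.842 = 2.802.
(Lower-tail contribution to power is negligible for δ > 0.)
δ = d·√(n/2) ⇒ d = δ/√(n/2) = 2.802/√(174/2) = 0.3004.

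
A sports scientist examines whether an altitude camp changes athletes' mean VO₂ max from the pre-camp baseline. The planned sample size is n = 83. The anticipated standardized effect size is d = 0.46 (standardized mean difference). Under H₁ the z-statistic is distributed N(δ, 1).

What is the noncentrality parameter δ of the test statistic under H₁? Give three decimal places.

δ ≈ 4.191

δ = d·√n = 0.46 × √83 = 4.1908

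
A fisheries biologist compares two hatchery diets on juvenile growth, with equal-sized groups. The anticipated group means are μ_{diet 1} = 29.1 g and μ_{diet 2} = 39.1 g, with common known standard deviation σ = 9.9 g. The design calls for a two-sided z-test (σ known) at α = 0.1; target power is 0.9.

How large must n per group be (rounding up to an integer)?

n = 17 per group

Standardized effect: d = |μ_{diet 1} − μ_{diet 2}| / σ = |29.1 − 39.1| / 9.9 = 1.0101
For power 0.9 need Φ(δ − z_{0.05}) = 0.9, so δ = z_{0.05} + z_{0.10} = 1.645 + 1.282 = 2.926.
(For δ > 0 the lower-tail rejection region contributes negligibly to power, so the one-term inversion is standard.)
δ = d·√(n/2) ⇒ n = 2(δ/d)² = 2 × (2.926 / 1.0101)² = 16.79.
Rounding up, n = 17 per group.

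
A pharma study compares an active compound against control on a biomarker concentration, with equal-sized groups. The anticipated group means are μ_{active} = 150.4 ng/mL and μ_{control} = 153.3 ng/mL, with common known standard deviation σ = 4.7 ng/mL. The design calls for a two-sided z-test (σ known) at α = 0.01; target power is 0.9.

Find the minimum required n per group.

n = 79 per group

Standardized effect: d = |μ_{active} − μ_{control}| / σ = |150.4 − 153.3| / 4.7 = 0.6170
For power 0.9 need Φ(δ − z_{0.005}) = 0.9, so δ = z_{0.005} + z_{0.10} = 2.576 + 1.282 = 3.857.
(For δ > 0 the lower-tail rejection region contributes negligibly to power, so the one-term inversion is standard.)
δ = d·√(n/2) ⇒ n = 2(δ/d)² = 2 × (3.857 / 0.6170)² = 78.17.
Round up to the next whole unit.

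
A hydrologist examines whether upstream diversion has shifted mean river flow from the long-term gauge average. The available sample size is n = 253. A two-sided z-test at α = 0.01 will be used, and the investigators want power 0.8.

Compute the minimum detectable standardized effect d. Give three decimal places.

d ≈ 0.215

Required noncentrality: δ = z_{0.005} + z_{0.20} = 2.576 + 0.842 = 3.417.
(Lower-tail contribution to power is negligible for δ > 0.)
δ = d·√n ⇒ d = δ/√n = 3.417/√253 = 0.2149.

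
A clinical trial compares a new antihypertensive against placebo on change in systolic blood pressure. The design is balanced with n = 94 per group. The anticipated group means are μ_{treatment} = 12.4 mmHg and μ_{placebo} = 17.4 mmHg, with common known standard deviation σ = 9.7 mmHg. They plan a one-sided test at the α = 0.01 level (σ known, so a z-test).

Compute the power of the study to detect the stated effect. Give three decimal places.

Power ≈ 0.886

Standardized effect: d = |μ_{treatment} − μ_{placebo}| / σ = |12.4 − 17.4| / 9.7 = 0.5155
Noncentrality parameter: δ = d·√(n/2) = 0.5155 × √(94/2) = 3.5338
Critical value for a one-sided test at α = 0.01: z_α = 2.326.
Power = Φ(δ − 2.326) = Φ(1.207) = 0.8864.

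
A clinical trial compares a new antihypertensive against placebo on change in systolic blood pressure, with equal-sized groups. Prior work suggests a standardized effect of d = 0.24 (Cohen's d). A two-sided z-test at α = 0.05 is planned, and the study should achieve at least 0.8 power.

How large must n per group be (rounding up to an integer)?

n = 273 per group

Set Φ(δ − 1.960) = 0.8; then δ − 1.960 = Φ⁻¹(0.8) = 0.842, giving δ = 2.802.
(For δ > 0 the lower-tail rejection region contributes negligibly to power, so the one-term inversion is standard.)
δ = d·√(n/2) ⇒ n = 2(δ/d)² = 2 × (2.802 / 0.24)² = 272.53.
Rounding up, n = 273 per group.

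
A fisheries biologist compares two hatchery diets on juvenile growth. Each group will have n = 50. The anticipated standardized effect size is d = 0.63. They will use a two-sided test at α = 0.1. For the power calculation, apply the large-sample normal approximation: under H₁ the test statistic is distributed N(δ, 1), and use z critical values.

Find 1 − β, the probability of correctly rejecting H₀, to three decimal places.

Noncentrality parameter: δ = d·√(n/2) = 0.63 × √(50/2) = 3.1500
Critical value for a two-sided test at α = 0.1: z_{α/2} = 1.645.
Power = Φ(δ − 1.645) + Φ(−δ − 1.645) = Φ(1.505) + Φ(-4.795) = 0.9339 + 0.0000 = 0.9339.

Power ≈ 0.934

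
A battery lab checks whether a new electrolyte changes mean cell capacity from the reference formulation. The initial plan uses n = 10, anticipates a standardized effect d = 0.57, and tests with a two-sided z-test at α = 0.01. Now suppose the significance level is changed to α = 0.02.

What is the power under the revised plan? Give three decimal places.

Power ≈ 0.300

δ = d·√n = 0.57 × √10 = 1.8025 (unchanged). New critical value: z_{0.01} = 2.326.
Revised power = Φ(δ − 2.326) + Φ(−δ − 2.326) = Φ(-0.524) + Φ(-4.129) = 0.3002 + 0.0000 = 0.3002.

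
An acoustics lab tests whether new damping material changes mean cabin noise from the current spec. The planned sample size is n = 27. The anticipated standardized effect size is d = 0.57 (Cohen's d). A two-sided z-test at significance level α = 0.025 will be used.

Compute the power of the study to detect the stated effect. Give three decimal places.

Noncentrality parameter: δ = d·√n = 0.57 × √27 = 2.9618
Critical value for a two-sided test at α = 0.025: z_{α/2} = 2.241.
Power = Φ(δ − 2.241) + Φ(−δ − 2.241) = Φ(0.720) + Φ(-5.203) = 0.7644 + 0.0000 = 0.7644.

Power ≈ 0.764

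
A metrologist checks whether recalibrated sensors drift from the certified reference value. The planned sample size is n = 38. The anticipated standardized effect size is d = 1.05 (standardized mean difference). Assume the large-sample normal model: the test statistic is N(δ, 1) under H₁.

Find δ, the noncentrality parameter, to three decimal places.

δ ≈ 6.473

The noncentrality parameter scales effect size by the design's sample-size factor: δ = d·√n = 1.05 × √38 = 6.4726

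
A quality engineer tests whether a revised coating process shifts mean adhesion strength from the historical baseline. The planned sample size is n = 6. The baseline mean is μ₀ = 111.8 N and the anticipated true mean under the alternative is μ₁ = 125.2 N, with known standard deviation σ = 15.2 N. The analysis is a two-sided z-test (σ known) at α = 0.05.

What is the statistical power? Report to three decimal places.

Power ≈ 0.579

Standardized effect: d = |μ₁ − μ₀| / σ = |125.2 − 111.8| / 15.2 = 0.8816
Noncentrality parameter: δ = d·√n = 0.8816 × √6 = 2.1594
Two-sided α = 0.05 → critical value z_{0.025} = 1.960.
Power = Φ(δ − 1.960) + Φ(−δ − 1.960) = Φ(0.199) + Φ(-4.119) = 0.5790 + 0.0000 = 0.5791.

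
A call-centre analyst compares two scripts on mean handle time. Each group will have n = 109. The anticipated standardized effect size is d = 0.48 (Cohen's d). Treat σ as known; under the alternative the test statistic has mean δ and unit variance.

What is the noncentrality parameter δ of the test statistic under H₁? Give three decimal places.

δ ≈ 3.544

The noncentrality parameter scales effect size by the design's sample-size factor: δ = d·√(n/2) = 0.48 × √(109/2) = 3.5436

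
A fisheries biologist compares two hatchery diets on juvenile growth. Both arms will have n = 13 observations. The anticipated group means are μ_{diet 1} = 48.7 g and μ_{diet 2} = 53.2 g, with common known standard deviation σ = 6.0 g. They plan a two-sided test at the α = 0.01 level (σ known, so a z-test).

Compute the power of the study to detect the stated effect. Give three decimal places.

Power ≈ 0.253

Standardized effect: d = |μ_{diet 1} − μ_{diet 2}| / σ = |48.7 − 53.2| / 6.0 = 0.7500
Noncentrality parameter: δ = d·√(n/2) = 0.7500 × √(13/2) = 1.9121
Critical value for a two-sided test at α = 0.01: z_{α/2} = 2.576.
Power = Φ(δ − 2.576) + Φ(−δ − 2.576) = Φ(-0.664) + Φ(-4.488) = 0.2534 + 0.0000 = 0.2534.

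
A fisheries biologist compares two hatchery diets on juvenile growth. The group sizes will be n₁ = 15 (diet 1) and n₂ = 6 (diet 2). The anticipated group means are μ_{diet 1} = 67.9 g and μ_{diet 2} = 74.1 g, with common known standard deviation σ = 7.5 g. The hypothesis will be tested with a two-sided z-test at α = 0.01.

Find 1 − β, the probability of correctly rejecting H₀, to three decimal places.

Power ≈ 0.194

Standardized effect: d = |μ_{diet 1} − μ_{diet 2}| / σ = |67.9 − 74.1| / 7.5 = 0.8267
Noncentrality parameter: δ = d / √(1/n₁ + 1/n₂) = 0.8267 / √(1/15 + 1/6) = 1.7114
Critical value for a two-sided test at α = 0.01: z_{α/2} = 2.576.
Power = Φ(δ − 2.576) + Φ(−δ − 2.576) = Φ(-0.864) + Φ(-4.287) = 0.1937 + 0.0000 = 0.1937.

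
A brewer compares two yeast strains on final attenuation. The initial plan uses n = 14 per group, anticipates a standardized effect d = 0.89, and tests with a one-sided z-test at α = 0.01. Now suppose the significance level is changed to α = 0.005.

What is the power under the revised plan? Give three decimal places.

Power ≈ 0.413

δ = d·√(n/2) = 0.89 × √(14/2) = 2.3547 (unchanged). New critical value: z_{0.005} = 2.576.
Revised power = Φ(δ − 2.576) = Φ(-0.221) = 0.4125.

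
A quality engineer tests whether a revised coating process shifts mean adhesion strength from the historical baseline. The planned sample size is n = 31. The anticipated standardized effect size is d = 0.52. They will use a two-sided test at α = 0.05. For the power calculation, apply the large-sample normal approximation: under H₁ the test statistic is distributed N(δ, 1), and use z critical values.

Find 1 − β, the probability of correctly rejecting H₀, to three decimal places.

Noncentrality parameter: δ = d·√n = 0.52 × √31 = 2.8952
Critical value for a two-sided test at α = 0.05: z_{α/2} = 1.960.
Power = Φ(δ − 1.960) + Φ(−δ − 1.960) = Φ(0.935) + Φ(-4.855) = 0.8252 + 0.0000 = 0.8252.

Power ≈ 0.825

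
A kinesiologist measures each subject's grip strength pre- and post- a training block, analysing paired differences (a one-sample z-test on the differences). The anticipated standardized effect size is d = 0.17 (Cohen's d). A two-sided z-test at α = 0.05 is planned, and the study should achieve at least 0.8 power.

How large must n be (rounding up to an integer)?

For power 0.8 need Φ(δ − z_{0.025}) = 0.8, so δ = z_{0.025} + z_{0.20} = 1.960 + 0.842 = 2.802.
(Ignoring the negligible lower-tail rejection probability gives the usual closed-form inversion.)
δ = d·√n ⇒ n = (δ/d)² = (2.802 / 0.17)² = 271.59.
Round up to the next whole unit.

n = 272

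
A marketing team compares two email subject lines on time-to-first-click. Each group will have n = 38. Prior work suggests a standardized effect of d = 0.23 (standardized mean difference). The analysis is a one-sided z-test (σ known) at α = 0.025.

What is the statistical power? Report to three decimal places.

Power ≈ 0.169

Noncentrality parameter: δ = d·√(n/2) = 0.23 × √(38/2) = 1.0025
One-sided α = 0.025 → critical value z_{0.025} = 1.960.
Power = Φ(δ − 1.960) = Φ(-0.957) = 0.1692.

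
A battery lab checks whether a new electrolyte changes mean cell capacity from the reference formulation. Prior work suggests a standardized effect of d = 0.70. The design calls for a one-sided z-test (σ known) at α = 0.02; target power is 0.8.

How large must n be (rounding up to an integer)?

For power 0.8 need Φ(δ − z_{0.02}) = 0.8, so δ = z_{0.02} + z_{0.20} = 2.054 + 0.842 = 2.895.
δ = d·√n ⇒ n = (δ/d)² = (2.895 / 0.70)² = 17.11.
Rounding up, n = 18.

n = 18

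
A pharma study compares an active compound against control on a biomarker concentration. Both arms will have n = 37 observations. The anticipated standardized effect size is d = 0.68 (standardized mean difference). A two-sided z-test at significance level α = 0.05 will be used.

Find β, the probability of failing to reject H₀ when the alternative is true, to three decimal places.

Noncentrality parameter: δ = d·√(n/2) = 0.68 × √(37/2) = 2.9248
Two-sided α = 0.05 → critical value z_{0.025} = 1.960.
Power = Φ(δ − 1.960) + Φ(−δ − 1.960) = Φ(0.965) + Φ(-4.885) = 0.8327 + 0.0000 = 0.8327.
Type II error: β = 1 − power = 1 − 0.8327 = 0.1673.

β ≈ 0.167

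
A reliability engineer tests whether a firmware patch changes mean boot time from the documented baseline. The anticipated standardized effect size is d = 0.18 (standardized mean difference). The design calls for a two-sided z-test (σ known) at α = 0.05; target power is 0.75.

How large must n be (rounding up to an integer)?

Set Φ(δ − 1.960) = 0.75; then δ − 1.960 = Φ⁻¹(0.75) = 0.674, giving δ = 2.634.
(Ignoring the negligible lower-tail rejection probability gives the usual closed-form inversion.)
δ = d·√n ⇒ n = (δ/d)² = (2.634 / 0.18)² = 214.21.
Rounding up, n = 215.

n = 215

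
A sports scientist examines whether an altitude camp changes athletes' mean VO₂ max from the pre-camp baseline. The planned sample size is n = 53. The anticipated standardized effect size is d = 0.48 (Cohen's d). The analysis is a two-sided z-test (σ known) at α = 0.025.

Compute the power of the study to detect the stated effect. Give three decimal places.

Noncentrality parameter: δ = d·√n = 0.48 × √53 = 3.4945
Critical value for a two-sided test at α = 0.025: z_{α/2} = 2.241.
Power = Φ(δ − 2.241) + Φ(−δ − 2.241) = Φ(1.253) + Φ(-5.736) = 0.8949 + 0.0000 = 0.8949.

Power ≈ 0.895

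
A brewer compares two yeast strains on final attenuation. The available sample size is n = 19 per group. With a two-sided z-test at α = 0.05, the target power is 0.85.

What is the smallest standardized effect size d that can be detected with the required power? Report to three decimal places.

Required noncentrality: δ = z_{0.025} + z_{0.15} = 1.960 + 1.036 = 2.996.
(Lower-tail contribution to power is negligible for δ > 0.)
δ = d·√(n/2) ⇒ d = δ/√(n/2) = 2.996/√(19/2) = 0.9722.

d ≈ 0.972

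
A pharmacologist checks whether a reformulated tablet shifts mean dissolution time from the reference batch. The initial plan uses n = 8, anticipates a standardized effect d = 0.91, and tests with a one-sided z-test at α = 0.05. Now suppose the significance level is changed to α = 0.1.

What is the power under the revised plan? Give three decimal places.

δ = d·√n = 0.91 × √8 = 2.5739 (unchanged). New critical value: z_{0.1} = 1.282.
Revised power = Φ(δ − 1.282) = Φ(1.292) = 0.9019.

Power ≈ 0.902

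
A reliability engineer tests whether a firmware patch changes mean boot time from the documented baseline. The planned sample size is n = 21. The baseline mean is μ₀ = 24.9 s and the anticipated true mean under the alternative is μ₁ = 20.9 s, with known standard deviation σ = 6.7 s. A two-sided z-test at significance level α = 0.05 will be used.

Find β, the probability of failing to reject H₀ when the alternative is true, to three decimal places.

β ≈ 0.219

Standardized effect: d = |μ₁ − μ₀| / σ = |20.9 − 24.9| / 6.7 = 0.5970
Noncentrality parameter: δ = d·√n = 0.5970 × √21 = 2.7359
Two-sided α = 0.05 → critical value z_{0.025} = 1.960.
Power = Φ(δ − 1.960) + Φ(−δ − 1.960) = Φ(0.776) + Φ(-4.696) = 0.7811 + 0.0000 = 0.7811.
Type II error: β = 1 − power = 1 − 0.7811 = 0.2189.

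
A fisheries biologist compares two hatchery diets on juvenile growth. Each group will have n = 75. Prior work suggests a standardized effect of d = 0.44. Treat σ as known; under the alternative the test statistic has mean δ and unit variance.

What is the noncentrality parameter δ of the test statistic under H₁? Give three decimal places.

The noncentrality parameter scales effect size by the design's sample-size factor: δ = d·√(n/2) = 0.44 × √(75/2) = 2.6944

δ ≈ 2.694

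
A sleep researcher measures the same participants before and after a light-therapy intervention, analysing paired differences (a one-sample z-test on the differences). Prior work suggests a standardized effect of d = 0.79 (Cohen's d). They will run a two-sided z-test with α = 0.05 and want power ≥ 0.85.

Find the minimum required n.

For power 0.85 need Φ(δ − z_{0.025}) = 0.85, so δ = z_{0.025} + z_{0.15} = 1.960 + 1.036 = 2.996.
(The Φ(−δ − z_{α/2}) term is vanishingly small for δ > 0 and is dropped in the standard sample-size formula.)
δ = d·√n ⇒ n = (δ/d)² = (2.996 / 0.79)² = 14.39.
Round up to the next whole unit.

n = 15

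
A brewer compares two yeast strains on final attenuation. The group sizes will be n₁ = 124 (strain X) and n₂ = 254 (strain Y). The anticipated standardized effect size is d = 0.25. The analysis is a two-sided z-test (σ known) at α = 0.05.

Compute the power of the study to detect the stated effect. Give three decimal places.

Noncentrality parameter: δ = d / √(1/n₁ + 1/n₂) = 0.25 / √(1/124 + 1/254) = 2.2820
Two-sided α = 0.05 → critical value z_{0.025} = 1.960.
Power = Φ(δ − 1.960) + Φ(−δ − 1.960) = Φ(0.322) + Φ(-4.242) = 0.6263 + 0.0000 = 0.6263.

Power ≈ 0.626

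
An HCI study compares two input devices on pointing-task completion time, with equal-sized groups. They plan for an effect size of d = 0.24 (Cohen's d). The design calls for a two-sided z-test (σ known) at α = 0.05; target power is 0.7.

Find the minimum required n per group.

Set Φ(δ − 1.960) = 0.7; then δ − 1.960 = Φ⁻¹(0.7) = 0.524, giving δ = 2.484.
(For δ > 0 the lower-tail rejection region contributes negligibly to power, so the one-term inversion is standard.)
δ = d·√(n/2) ⇒ n = 2(δ/d)² = 2 × (2.484 / 0.24)² = 214.31.
Rounding up, n = 215 per group.

n = 215 per group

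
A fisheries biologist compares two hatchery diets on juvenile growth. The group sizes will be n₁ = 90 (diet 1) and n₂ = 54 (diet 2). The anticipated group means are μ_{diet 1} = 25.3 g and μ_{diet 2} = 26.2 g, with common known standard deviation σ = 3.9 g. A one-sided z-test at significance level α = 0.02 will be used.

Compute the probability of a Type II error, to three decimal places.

Standardized effect: d = |μ_{diet 1} − μ_{diet 2}| / σ = |25.3 − 26.2| / 3.9 = 0.2308
Noncentrality parameter: λ = d / √(1/n₁ + 1/n₂) = 0.2308 / √(1/90 + 1/54) = 1.3406
One-sided α = 0.02 → critical value z_{0.02} = 2.054.
Power = Φ(λ − 2.054) = Φ(-0.713) = 0.2379.
Type II error: β = 1 − power = 1 − 0.2379 = 0.7621.

β ≈ 0.762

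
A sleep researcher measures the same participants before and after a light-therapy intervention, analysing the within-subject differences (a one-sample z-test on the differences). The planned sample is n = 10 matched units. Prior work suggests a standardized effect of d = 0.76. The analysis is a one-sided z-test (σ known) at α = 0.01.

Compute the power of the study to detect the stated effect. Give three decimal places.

Noncentrality parameter: δ = d·√n = 0.76 × √10 = 2.4033
One-sided α = 0.01 → critical value z_{0.01} = 2.326.
Power = P(Z > 2.326 − δ) = Φ(0.077) = 0.5307.

Power ≈ 0.531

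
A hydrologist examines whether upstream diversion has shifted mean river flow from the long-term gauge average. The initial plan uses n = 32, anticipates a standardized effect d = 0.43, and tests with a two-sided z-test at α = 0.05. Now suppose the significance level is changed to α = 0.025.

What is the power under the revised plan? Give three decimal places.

Power ≈ 0.576

δ = d·√n = 0.43 × √32 = 2.4324 (unchanged). New critical value: z_{0.0125} = 2.241.
Revised power = Φ(δ − 2.241) + Φ(−δ − 2.241) = Φ(0.191) + Φ(-4.674) = 0.5758 + 0.0000 = 0.5758.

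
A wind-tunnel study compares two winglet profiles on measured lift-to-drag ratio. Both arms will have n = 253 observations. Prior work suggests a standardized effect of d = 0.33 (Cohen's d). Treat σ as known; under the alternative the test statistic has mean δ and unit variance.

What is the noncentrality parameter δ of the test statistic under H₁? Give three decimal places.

δ ≈ 3.712

δ = d·√(n/2) = 0.33 × √(253/2) = 3.7116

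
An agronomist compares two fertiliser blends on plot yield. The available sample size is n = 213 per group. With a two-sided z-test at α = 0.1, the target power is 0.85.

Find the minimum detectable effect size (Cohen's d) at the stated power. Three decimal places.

Need Φ(δ − 1.645) = 0.85, so δ = 1.645 + 1.036 = 2.681.
(The second rejection-region term Φ(−δ − z_{α/2}) is negligible and dropped.)
δ = d·√(n/2) ⇒ d = δ/√(n/2) = 2.681/√(213/2) = 0.2598.

d ≈ 0.260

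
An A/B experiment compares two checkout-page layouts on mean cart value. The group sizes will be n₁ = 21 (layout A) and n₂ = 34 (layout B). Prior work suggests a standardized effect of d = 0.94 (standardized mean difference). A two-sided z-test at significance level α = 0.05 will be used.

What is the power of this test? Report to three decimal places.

Noncentrality parameter: δ = d / √(1/n₁ + 1/n₂) = 0.94 / √(1/21 + 1/34) = 3.3868
Critical value for a two-sided test at α = 0.05: z_{α/2} = 1.960.
Power = Φ(δ − 1.960) + Φ(−δ − 1.960) = Φ(1.427) + Φ(-5.347) = 0.9232 + 0.0000 = 0.9232.

Power ≈ 0.923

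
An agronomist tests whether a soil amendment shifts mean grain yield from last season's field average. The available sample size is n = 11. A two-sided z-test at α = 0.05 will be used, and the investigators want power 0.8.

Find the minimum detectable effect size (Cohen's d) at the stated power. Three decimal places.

Required noncentrality: δ = z_{0.025} + z_{0.20} = 1.960 + 0.842 = 2.802.
(The second rejection-region term Φ(−δ − z_{α/2}) is negligible and dropped.)
δ = d·√n ⇒ d = δ/√n = 2.802/√11 = 0.8447.

d ≈ 0.845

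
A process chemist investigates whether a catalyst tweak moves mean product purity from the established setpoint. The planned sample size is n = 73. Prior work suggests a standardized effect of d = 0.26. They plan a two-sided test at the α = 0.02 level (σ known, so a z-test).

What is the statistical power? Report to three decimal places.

Power ≈ 0.458

Noncentrality parameter: δ = d·√n = 0.26 × √73 = 2.2214
Critical value for a two-sided test at α = 0.02: z_{α/2} = 2.326.
Power = Φ(δ − 2.326) + Φ(−δ − 2.326) = Φ(-0.105) + Φ(-4.548) = 0.4582 + 0.0000 = 0.4582.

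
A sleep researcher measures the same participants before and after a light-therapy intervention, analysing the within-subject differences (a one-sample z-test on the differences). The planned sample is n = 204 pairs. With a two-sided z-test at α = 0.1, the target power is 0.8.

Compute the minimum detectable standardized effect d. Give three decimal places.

Required noncentrality: δ = z_{0.05} + z_{0.20} = 1.645 + 0.842 = 2.486.
(Lower-tail contribution to power is negligible for δ > 0.)
δ = d·√n ⇒ d = δ/√n = 2.486/√204 = 0.1741.

d ≈ 0.174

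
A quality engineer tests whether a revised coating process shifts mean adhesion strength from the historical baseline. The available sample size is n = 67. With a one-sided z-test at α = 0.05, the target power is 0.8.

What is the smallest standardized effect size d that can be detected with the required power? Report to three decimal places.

d ≈ 0.304

Required noncentrality: δ = z_{0.05} + z_{0.20} = 1.645 + 0.842 = 2.486.
δ = d·√n ⇒ d = δ/√n = 2.486/√67 = 0.3038.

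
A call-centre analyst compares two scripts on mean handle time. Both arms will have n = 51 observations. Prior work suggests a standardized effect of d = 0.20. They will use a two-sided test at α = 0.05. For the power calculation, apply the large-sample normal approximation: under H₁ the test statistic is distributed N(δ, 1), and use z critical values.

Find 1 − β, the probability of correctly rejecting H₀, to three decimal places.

Power ≈ 0.173

Noncentrality parameter: δ = d·√(n/2) = 0.20 × √(51/2) = 1.0100
Critical value for a two-sided test at α = 0.05: z_{α/2} = 1.960.
Power = Φ(δ − 1.960) + Φ(−δ − 1.960) = Φ(-0.950) + Φ(-2.970) = 0.1711 + 0.0015 = 0.1725.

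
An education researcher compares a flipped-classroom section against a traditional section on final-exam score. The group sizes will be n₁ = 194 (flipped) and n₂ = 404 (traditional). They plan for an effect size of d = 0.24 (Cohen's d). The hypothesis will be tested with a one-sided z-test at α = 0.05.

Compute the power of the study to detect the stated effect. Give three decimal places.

Power ≈ 0.865

Noncentrality parameter: δ = d / √(1/n₁ + 1/n₂) = 0.24 / √(1/194 + 1/404) = 2.7476
Critical value for a one-sided test at α = 0.05: z_α = 1.645.
Power = P(Z > 1.645 − δ) = Φ(1.103) = 0.8649.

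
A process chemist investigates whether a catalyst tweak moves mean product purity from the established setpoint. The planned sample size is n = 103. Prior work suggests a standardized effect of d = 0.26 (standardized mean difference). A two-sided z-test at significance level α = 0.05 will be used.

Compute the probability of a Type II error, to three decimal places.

β ≈ 0.249

Noncentrality parameter: δ = d·√n = 0.26 × √103 = 2.6387
Two-sided α = 0.05 → critical value z_{0.025} = 1.960.
Power = Φ(δ − 1.960) + Φ(−δ − 1.960) = Φ(0.679) + Φ(-4.599) = 0.7514 + 0.0000 = 0.7514.
Type II error: β = 1 − power = 1 − 0.7514 = 0.2486.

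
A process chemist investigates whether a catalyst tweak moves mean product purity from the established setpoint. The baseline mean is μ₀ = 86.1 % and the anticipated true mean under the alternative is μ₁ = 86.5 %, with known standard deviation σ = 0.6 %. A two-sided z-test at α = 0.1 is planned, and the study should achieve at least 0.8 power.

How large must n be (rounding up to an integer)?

n = 14

Standardized effect: d = |μ₁ − μ₀| / σ = |86.5 − 86.1| / 0.6 = 0.6667
For power 0.8 need Φ(δ − z_{0.05}) = 0.8, so δ = z_{0.05} + z_{0.20} = 1.645 + 0.842 = 2.486.
(The Φ(−δ − z_{α/2}) term is vanishingly small for δ > 0 and is dropped in the standard sample-size formula.)
δ = d·√n ⇒ n = (δ/d)² = (2.486 / 0.6667)² = 13.91.
Round up to the next whole unit.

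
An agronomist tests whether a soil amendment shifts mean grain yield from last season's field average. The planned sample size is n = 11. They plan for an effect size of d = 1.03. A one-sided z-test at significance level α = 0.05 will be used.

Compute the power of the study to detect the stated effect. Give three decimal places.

Noncentrality parameter: δ = d·√n = 1.03 × √11 = 3.4161
One-sided α = 0.05 → critical value z_{0.05} = 1.645.
Power = Φ(δ − 1.645) = Φ(1.771) = 0.9617.

Power ≈ 0.962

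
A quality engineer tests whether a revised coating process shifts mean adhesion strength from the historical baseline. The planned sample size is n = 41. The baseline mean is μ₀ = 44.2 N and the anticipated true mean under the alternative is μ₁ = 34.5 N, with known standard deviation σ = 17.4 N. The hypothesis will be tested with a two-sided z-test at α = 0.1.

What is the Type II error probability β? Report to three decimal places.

β ≈ 0.027

Standardized effect: d = |μ₁ − μ₀| / σ = |34.5 − 44.2| / 17.4 = 0.5575
Noncentrality parameter: δ = d·√n = 0.5575 × √41 = 3.5696
Two-sided α = 0.1 → critical value z_{0.05} = 1.645.
Power = Φ(δ − 1.645) + Φ(−δ − 1.645) = Φ(1.925) + Φ(-5.214) = 0.9729 + 0.0000 = 0.9729.
Type II error: β = 1 − power = 1 − 0.9729 = 0.0271.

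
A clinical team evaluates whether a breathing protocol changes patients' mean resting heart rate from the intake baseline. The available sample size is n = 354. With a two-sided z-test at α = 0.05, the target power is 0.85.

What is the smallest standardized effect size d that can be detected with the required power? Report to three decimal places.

d ≈ 0.159

Need Φ(δ − 1.960) = 0.85, so δ = 1.960 + 1.036 = 2.996.
(The second rejection-region term Φ(−δ − z_{α/2}) is negligible and dropped.)
δ = d·√n ⇒ d = δ/√n = 2.996/√354 = 0.1593.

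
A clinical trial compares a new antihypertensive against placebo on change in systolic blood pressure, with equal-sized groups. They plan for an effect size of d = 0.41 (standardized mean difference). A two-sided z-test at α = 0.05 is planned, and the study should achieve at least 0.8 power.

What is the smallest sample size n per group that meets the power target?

n = 94 per group

Set Φ(δ − 1.960) = 0.8; then δ − 1.960 = Φ⁻¹(0.8) = 0.842, giving δ = 2.802.
(Ignoring the negligible lower-tail rejection probability gives the usual closed-form inversion.)
δ = d·√(n/2) ⇒ n = 2(δ/d)² = 2 × (2.802 / 0.41)² = 93.38.
Round up to the next whole unit.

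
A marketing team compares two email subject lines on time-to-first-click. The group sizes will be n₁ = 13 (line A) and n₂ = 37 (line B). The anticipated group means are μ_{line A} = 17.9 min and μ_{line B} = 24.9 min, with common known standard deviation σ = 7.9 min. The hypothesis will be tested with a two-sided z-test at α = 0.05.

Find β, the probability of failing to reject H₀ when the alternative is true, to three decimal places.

Standardized effect: d = |μ_{line A} − μ_{line B}| / σ = |17.9 − 24.9| / 7.9 = 0.8861
Noncentrality parameter: δ = d / √(1/n₁ + 1/n₂) = 0.8861 / √(1/13 + 1/37) = 2.7483
Critical value for a two-sided test at α = 0.05: z_{α/2} = 1.960.
Power = Φ(δ − 1.960) + Φ(−δ − 1.960) = Φ(0.788) + Φ(-4.708) = 0.7847 + 0.0000 = 0.7847.
Type II error: β = 1 − power = 1 − 0.7847 = 0.2153.

β ≈ 0.215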